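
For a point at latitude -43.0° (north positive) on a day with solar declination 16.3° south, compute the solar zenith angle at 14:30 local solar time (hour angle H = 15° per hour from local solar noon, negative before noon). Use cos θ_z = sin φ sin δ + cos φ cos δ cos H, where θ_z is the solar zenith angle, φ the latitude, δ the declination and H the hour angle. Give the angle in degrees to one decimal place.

Hour angle H = 15° × (14.5 − 12) = 37.50°.
With φ = -43.0°, δ = -16.3°, H = 37.50°: sin φ sin δ = 0.1914, cos φ cos δ cos H = 0.5569, so cos θ_z = 0.7483.
θ_z = arccos(0.7483) = 41.56°.

41.6°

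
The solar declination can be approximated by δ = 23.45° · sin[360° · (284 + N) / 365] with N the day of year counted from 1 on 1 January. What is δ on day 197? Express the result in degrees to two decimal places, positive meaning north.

360 × (284 + 197) / 365 = 474.411°; sin(474.411°) = 0.9106.
δ = 23.45 × 0.9106 = 21.354° ≈ +21.35°.

+21.35°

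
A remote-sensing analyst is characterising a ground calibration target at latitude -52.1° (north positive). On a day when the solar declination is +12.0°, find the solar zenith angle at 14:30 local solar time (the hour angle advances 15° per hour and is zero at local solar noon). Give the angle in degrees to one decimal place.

Hour angle H = 15° × (14.5 − 12) = 37.50°.
cos θ_z = sin(-52.1°) sin(12.0°) + cos(-52.1°) cos(12.0°) cos(37.50°) = -0.1641 + 0.4767 = 0.3126.
θ_z = arccos(0.3126) = 71.78°.

71.8°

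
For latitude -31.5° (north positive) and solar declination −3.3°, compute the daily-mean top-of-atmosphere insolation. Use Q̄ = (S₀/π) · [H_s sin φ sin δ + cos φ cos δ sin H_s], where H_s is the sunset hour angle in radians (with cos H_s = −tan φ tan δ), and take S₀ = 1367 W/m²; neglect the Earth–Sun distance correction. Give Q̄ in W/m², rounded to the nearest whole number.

−tan φ tan δ = −(-0.6128)(-0.0577) = -0.0354; H_s = arccos(-0.0354) = 92.03°. In radians, H_s = 1.6062.
H_s sin φ sin δ = 1.6062 × -0.5225 × -0.0576 = 0.0483.
cos φ cos δ sin H_s = 0.8526 × 0.9983 × 0.9994 = 0.8506.
Q̄ = (1367/π) × (0.0483 + 0.8506) = 435.13 × 0.8989 = 391.14 W/m².

391 W/m²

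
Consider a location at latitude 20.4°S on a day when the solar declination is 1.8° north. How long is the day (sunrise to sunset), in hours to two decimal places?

The sunset hour angle satisfies cos H_s = −tan φ tan δ = 0.0117, giving H_s = 89.33°.
Day length = 2 H_s / 15° h⁻¹ = 178.66° / 15 = 11.911 h.

11.91 hours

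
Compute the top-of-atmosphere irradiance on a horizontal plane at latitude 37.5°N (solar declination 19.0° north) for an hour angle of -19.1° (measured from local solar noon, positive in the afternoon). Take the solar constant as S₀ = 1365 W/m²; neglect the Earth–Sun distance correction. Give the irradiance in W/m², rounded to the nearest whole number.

1238 W/m²

With φ = 37.5°, δ = 19.0°, H = -19.10°: sin φ sin δ = 0.1982, cos φ cos δ cos H = 0.7088, so cos θ_z = 0.9070.
Top-of-atmosphere irradiance = S₀ cos θ_z = 1365 × 0.9070 = 1238.06 W/m².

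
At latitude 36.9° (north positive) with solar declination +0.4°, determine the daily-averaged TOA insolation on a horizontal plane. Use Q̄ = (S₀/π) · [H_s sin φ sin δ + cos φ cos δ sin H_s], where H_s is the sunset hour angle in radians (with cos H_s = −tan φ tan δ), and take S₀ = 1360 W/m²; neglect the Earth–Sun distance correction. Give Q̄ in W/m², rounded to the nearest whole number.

The sunset hour angle satisfies cos H_s = −tan φ tan δ = -0.0052, giving H_s = 90.30°. In radians, H_s = 1.5760.
H_s sin φ sin δ = 1.5760 × 0.6004 × 0.0070 = 0.0066.
cos φ cos δ sin H_s = 0.7997 × 1.0000 × 1.0000 = 0.7997.
Q̄ = (1360/π) × (0.0066 + 0.7997) = 432.90 × 0.8063 = 349.05 W/m².

349 W/m²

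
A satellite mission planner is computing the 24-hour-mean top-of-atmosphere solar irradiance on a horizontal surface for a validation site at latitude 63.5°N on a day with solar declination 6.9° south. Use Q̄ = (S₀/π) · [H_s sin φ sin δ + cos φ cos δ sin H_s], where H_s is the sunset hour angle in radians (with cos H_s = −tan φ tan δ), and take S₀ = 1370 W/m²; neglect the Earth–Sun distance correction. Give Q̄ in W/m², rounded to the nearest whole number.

The sunset hour angle satisfies cos H_s = −tan φ tan δ = 0.2427, giving H_s = 75.95°. In radians, H_s = 1.3256.
H_s sin φ sin δ = 1.3256 × 0.8949 × -0.1201 = -0.1425.
cos φ cos δ sin H_s = 0.4462 × 0.9928 × 0.9701 = 0.4297.
Q̄ = (1370/π) × (-0.1425 + 0.4297) = 436.08 × 0.2872 = 125.24 W/m².

125 W/m²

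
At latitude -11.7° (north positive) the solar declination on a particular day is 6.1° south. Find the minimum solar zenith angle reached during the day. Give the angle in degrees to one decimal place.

5.6°

At local solar noon the hour angle is zero, so the zenith angle is |φ − δ| = |-11.7° − (-6.1°)| = 5.6°.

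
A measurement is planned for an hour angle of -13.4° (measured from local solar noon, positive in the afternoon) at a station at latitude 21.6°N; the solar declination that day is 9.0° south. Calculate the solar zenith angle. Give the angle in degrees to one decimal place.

33.3°

With φ = 21.6°, δ = -9.0°, H = -13.40°: sin φ sin δ = -0.0576, cos φ cos δ cos H = 0.8933, so cos θ_z = 0.8357.
θ_z = arccos(0.8357) = 33.31°.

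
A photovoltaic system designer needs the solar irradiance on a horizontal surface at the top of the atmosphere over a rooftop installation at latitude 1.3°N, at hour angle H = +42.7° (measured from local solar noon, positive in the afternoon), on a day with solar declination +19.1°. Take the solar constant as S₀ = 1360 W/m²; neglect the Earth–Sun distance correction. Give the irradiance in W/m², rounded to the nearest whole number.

954 W/m²

With φ = 1.3°, δ = 19.1°, H = 42.70°: sin φ sin δ = 0.0074, cos φ cos δ cos H = 0.6943, so cos θ_z = 0.7017.
Top-of-atmosphere irradiance = S₀ cos θ_z = 1360 × 0.7017 = 954.31 W/m².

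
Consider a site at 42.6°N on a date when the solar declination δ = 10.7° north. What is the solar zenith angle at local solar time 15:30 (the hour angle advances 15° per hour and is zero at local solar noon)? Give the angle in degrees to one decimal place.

Hour angle H = 15° × (15.5 − 12) = 52.50°.
cos θ_z = sin(42.6°) sin(10.7°) + cos(42.6°) cos(10.7°) cos(52.50°) = 0.1257 + 0.4403 = 0.5660.
θ_z = arccos(0.5660) = 55.53°.

55.5°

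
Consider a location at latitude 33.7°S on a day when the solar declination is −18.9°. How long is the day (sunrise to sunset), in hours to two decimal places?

13.76 hours

The sunset hour angle satisfies cos H_s = −tan φ tan δ = -0.2283, giving H_s = 103.20°.
Day length = 2 H_s / 15° h⁻¹ = 206.40° / 15 = 13.760 h.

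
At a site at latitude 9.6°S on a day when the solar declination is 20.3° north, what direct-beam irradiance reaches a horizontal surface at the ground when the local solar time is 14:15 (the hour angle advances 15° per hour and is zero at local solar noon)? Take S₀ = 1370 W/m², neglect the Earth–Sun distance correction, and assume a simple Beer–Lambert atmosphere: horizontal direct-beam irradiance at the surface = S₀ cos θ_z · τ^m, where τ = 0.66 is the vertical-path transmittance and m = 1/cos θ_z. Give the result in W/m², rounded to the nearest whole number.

Hour angle H = 15° × (14.25 − 12) = 33.75°.
cos θ_z = sin(-9.6°) sin(20.3°) + cos(-9.6°) cos(20.3°) cos(33.75°) = -0.0579 + 0.7689 = 0.7110.
Air mass m = 1/cos θ_z = 1/0.7110 = 1.406; τ^m = 0.66^1.406 = 0.5575.
Surface direct beam = 1370 × 0.7110 × 0.5575 = 543.04 W/m².

543 W/m²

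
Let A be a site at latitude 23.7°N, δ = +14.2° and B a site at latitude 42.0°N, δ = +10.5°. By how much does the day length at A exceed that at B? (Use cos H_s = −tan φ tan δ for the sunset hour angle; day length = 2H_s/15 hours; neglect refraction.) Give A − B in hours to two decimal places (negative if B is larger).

-0.43 h

A: H_s = arccos(−tan 23.7° · tan 14.2°) = 96.38°, so 2H_s/15 = 12.8507 h.
B: H_s = arccos(−tan 42.0° · tan 10.5°) = 99.61°, so 2H_s/15 = 13.2813 h.
A − B = 12.8507 − 13.2813 = -0.4306 h.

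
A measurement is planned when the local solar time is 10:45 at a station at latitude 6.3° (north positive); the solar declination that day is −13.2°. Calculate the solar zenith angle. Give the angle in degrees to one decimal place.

27.0°

Hour angle H = 15° × (10.75 − 12) = -18.75°.
cos θ_z = sin φ sin δ + cos φ cos δ cos H = (0.1097)(-0.2284) + (0.9940)(0.9736)(0.9469) = 0.8913.
θ_z = arccos(0.8913) = 26.96°.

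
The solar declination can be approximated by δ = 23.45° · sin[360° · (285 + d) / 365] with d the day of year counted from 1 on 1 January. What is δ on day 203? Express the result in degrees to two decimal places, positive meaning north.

360 × (285 + 203) / 365 = 481.315°; sin(481.315°) = 0.8543.
δ = 23.45 × 0.8543 = 20.033° ≈ +20.03°.

+20.03°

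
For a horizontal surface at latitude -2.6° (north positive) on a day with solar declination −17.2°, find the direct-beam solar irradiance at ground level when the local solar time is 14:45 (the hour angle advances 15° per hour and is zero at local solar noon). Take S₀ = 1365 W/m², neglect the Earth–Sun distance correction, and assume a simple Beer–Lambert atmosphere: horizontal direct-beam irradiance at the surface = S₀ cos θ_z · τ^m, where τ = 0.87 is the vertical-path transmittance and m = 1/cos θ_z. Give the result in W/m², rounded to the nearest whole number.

Hour angle H = 15° × (14.75 − 12) = 41.25°.
With φ = -2.6°, δ = -17.2°, H = 41.25°: sin φ sin δ = 0.0134, cos φ cos δ cos H = 0.7175, so cos θ_z = 0.7309.
Air mass m = 1/cos θ_z = 1/0.7309 = 1.368; τ^m = 0.87^1.368 = 0.8265.
Surface direct beam = 1365 × 0.7309 × 0.8265 = 824.58 W/m².

825 W/m²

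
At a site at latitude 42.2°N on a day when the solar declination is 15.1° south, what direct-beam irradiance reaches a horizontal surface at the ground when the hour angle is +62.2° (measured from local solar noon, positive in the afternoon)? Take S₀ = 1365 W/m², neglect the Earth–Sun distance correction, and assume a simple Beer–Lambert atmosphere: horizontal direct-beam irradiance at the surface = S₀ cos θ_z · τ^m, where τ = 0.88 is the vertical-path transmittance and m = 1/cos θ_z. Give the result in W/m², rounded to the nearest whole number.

cos θ_z = sin(42.2°) sin(-15.1°) + cos(42.2°) cos(-15.1°) cos(62.20°) = -0.1750 + 0.3336 = 0.1586.
Air mass m = 1/cos θ_z = 1/0.1586 = 6.305; τ^m = 0.88^6.305 = 0.4466.
Surface direct beam = 1365 × 0.1586 × 0.4466 = 96.68 W/m².

97 W/m²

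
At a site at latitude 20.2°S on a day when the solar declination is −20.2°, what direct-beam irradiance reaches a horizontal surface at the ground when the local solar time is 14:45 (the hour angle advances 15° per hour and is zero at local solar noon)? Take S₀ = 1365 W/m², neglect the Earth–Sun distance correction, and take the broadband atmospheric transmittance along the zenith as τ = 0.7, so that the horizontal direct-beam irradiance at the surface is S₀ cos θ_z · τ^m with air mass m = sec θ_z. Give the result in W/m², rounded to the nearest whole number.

676 W/m²

Hour angle H = 15° × (14.75 − 12) = 41.25°.
With φ = -20.2°, δ = -20.2°, H = 41.25°: sin φ sin δ = 0.1192, cos φ cos δ cos H = 0.6622, so cos θ_z = 0.7814.
Air mass m = 1/cos θ_z = 1/0.7814 = 1.280; τ^m = 0.7^1.280 = 0.6335.
Surface direct beam = 1365 × 0.7814 × 0.6335 = 675.70 W/m².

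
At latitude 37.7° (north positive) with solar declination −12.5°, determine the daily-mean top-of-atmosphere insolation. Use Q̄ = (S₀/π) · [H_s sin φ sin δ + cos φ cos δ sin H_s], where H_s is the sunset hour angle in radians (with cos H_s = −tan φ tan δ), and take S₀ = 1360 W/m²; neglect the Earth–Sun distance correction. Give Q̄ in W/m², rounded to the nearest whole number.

−tan φ tan δ = −(0.7729)(-0.2217) = 0.1714; H_s = arccos(0.1714) = 80.13°. In radians, H_s = 1.3985.
H_s sin φ sin δ = 1.3985 × 0.6115 × -0.2164 = -0.1851.
cos φ cos δ sin H_s = 0.7912 × 0.9763 × 0.9852 = 0.7610.
Q̄ = (1360/π) × (-0.1851 + 0.7610) = 432.90 × 0.5759 = 249.31 W/m².

249 W/m²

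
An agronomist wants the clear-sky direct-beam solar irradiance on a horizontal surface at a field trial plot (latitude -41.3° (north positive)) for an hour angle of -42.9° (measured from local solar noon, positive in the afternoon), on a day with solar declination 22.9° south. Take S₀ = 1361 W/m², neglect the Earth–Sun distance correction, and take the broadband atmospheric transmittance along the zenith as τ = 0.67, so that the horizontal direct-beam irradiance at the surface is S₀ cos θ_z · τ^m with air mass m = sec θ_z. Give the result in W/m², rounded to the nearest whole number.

615 W/m²

With φ = -41.3°, δ = -22.9°, H = -42.90°: sin φ sin δ = 0.2568, cos φ cos δ cos H = 0.5070, so cos θ_z = 0.7638.
Air mass m = 1/cos θ_z = 1/0.7638 = 1.309; τ^m = 0.67^1.309 = 0.5920.
Surface direct beam = 1361 × 0.7638 × 0.5920 = 615.40 W/m².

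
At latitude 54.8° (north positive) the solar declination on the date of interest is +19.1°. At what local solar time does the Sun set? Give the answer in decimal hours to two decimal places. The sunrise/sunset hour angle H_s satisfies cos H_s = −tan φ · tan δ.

19.96 h

−tan φ tan δ = −(1.4176)(0.3463) = -0.4909; H_s = arccos(-0.4909) = 119.40°.
Sunset is at 12 + H_s/15 = 12 + 7.960 = 19.960 h local solar time.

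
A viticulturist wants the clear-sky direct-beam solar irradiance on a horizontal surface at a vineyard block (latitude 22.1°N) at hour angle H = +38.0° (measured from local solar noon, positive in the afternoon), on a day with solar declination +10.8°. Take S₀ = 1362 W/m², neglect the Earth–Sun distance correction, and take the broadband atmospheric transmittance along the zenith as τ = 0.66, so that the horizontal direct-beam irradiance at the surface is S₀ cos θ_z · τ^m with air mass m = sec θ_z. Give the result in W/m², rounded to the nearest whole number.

With φ = 22.1°, δ = 10.8°, H = 38.00°: sin φ sin δ = 0.0705, cos φ cos δ cos H = 0.7172, so cos θ_z = 0.7877.
Air mass m = 1/cos θ_z = 1/0.7877 = 1.270; τ^m = 0.66^1.270 = 0.5900.
Surface direct beam = 1362 × 0.7877 × 0.5900 = 632.98 W/m².

633 W/m²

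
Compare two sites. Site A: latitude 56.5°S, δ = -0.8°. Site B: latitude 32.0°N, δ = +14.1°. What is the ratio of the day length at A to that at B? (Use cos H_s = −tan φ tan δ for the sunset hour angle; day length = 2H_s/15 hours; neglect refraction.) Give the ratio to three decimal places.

0.921

A: H_s = arccos(−tan -56.5° · tan -0.8°) = 91.21°, so 2H_s/15 = 12.1613 h.
B: H_s = arccos(−tan 32.0° · tan 14.1°) = 99.03°, so 2H_s/15 = 13.2040 h.
Ratio A/B = 12.1613 / 13.2040 = 0.9210.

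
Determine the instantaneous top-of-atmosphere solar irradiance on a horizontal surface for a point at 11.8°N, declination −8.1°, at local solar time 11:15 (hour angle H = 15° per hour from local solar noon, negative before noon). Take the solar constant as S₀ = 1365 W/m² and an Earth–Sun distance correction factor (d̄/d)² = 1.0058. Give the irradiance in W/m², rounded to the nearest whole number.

1265 W/m²

Hour angle H = 15° × (11.25 − 12) = -11.25°.
cos θ_z = sin φ sin δ + cos φ cos δ cos H = (0.2045)(-0.1409) + (0.9789)(0.9900)(0.9808) = 0.9217.
Top-of-atmosphere irradiance = S₀ (d̄/d)² cos θ_z = 1365 × 1.0058 × 0.9217 = 1265.42 W/m².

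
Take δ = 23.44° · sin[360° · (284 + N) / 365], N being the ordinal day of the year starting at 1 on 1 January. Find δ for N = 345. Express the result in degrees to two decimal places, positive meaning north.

-23.11°

360 × (284 + 345) / 365 = 620.384°; sin(620.384°) = -0.9859.
δ = 23.44 × -0.9859 = -23.109° ≈ -23.11°.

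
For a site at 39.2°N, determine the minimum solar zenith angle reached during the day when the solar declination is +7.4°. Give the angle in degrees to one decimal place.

31.8°

At local solar noon the hour angle is zero, so the zenith angle is |φ − δ| = |39.2° − (7.4°)| = 31.8°.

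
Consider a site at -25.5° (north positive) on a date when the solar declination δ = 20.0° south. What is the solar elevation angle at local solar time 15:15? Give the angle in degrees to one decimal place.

Hour angle H = 15° × (15.25 − 12) = 48.75°.
cos θ_z = sin φ sin δ + cos φ cos δ cos H = (-0.4305)(-0.3420) + (0.9026)(0.9397)(0.6593) = 0.7064.
θ_z = arccos(0.7064) = 45.06°, so the elevation is 90° − 45.06° = 44.94°.

44.9°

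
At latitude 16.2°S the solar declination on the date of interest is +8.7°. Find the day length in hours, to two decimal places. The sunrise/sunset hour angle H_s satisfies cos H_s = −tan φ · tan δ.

11.66 hours

cos H_s = −tan(-16.2°) · tan(8.7°) = 0.0445, so H_s = arccos(0.0445) = 87.45°.
Day length = 2 H_s / 15° h⁻¹ = 174.90° / 15 = 11.660 h.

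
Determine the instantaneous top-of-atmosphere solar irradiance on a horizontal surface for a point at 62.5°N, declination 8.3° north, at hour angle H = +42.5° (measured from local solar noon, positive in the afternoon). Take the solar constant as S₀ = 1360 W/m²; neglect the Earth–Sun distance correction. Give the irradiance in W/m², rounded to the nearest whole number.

632 W/m²

cos θ_z = sin(62.5°) sin(8.3°) + cos(62.5°) cos(8.3°) cos(42.50°) = 0.1280 + 0.3369 = 0.4649.
Top-of-atmosphere irradiance = S₀ cos θ_z = 1360 × 0.4649 = 632.26 W/m².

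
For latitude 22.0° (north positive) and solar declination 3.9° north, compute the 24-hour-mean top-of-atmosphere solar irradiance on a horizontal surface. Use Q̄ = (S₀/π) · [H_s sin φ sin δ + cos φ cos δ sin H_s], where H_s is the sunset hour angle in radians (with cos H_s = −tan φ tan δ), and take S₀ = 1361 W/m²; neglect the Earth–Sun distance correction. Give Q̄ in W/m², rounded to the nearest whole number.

The sunset hour angle satisfies cos H_s = −tan φ tan δ = -0.0275, giving H_s = 91.58°. In radians, H_s = 1.5984.
H_s sin φ sin δ = 1.5984 × 0.3746 × 0.0680 = 0.0407.
cos φ cos δ sin H_s = 0.9272 × 0.9977 × 0.9996 = 0.9247.
Q̄ = (1361/π) × (0.0407 + 0.9247) = 433.22 × 0.9654 = 418.23 W/m².

418 W/m²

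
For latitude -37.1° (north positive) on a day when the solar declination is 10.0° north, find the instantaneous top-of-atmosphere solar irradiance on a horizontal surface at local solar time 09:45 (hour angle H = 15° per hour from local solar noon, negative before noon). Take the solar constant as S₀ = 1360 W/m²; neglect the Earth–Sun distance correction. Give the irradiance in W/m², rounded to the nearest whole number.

Hour angle H = 15° × (9.75 − 12) = -33.75°.
cos θ_z = sin(-37.1°) sin(10.0°) + cos(-37.1°) cos(10.0°) cos(-33.75°) = -0.1047 + 0.6531 = 0.5484.
Top-of-atmosphere irradiance = S₀ cos θ_z = 1360 × 0.5484 = 745.82 W/m².

746 W/m²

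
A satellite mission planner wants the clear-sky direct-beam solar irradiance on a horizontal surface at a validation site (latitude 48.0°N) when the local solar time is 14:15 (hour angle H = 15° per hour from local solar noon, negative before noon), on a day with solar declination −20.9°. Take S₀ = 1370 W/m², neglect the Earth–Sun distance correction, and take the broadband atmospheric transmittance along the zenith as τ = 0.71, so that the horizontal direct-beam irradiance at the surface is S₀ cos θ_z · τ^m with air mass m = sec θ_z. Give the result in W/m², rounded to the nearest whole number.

91 W/m²

Hour angle H = 15° × (14.25 − 12) = 33.75°.
With φ = 48.0°, δ = -20.9°, H = 33.75°: sin φ sin δ = -0.2651, cos φ cos δ cos H = 0.5198, so cos θ_z = 0.2547.
Air mass m = 1/cos θ_z = 1/0.2547 = 3.926; τ^m = 0.71^3.926 = 0.2606.
Surface direct beam = 1370 × 0.2547 × 0.2606 = 90.93 W/m².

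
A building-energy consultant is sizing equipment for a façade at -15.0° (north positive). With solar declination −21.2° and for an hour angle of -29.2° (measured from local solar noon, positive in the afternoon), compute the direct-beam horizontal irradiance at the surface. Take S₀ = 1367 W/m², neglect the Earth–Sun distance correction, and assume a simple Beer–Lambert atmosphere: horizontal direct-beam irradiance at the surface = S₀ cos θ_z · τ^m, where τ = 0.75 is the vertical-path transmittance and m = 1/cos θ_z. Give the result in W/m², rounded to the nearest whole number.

With φ = -15.0°, δ = -21.2°, H = -29.20°: sin φ sin δ = 0.0936, cos φ cos δ cos H = 0.7861, so cos θ_z = 0.8797.
Air mass m = 1/cos θ_z = 1/0.8797 = 1.137; τ^m = 0.75^1.137 = 0.7210.
Surface direct beam = 1367 × 0.8797 × 0.7210 = 867.04 W/m².

867 W/m²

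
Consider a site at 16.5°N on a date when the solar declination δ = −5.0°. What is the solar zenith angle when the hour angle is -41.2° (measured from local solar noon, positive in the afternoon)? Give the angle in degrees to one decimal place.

cos θ_z = sin φ sin δ + cos φ cos δ cos H = (0.2840)(-0.0872) + (0.9588)(0.9962)(0.7524) = 0.6939.
θ_z = arccos(0.6939) = 46.06°.

46.1°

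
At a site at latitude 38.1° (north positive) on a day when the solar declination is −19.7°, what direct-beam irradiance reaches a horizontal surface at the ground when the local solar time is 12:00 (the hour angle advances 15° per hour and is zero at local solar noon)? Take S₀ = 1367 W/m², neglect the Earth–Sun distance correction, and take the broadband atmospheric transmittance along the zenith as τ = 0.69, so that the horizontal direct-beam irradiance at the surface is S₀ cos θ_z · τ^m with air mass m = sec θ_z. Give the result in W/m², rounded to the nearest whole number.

363 W/m²

Hour angle H = 15° × (12 − 12) = 0.00°.
With φ = 38.1°, δ = -19.7°, H = 0.00°: sin φ sin δ = -0.2080, cos φ cos δ cos H = 0.7409, so cos θ_z = 0.5329.
Air mass m = 1/cos θ_z = 1/0.5329 = 1.877; τ^m = 0.69^1.877 = 0.4983.
Surface direct beam = 1367 × 0.5329 × 0.4983 = 363.00 W/m².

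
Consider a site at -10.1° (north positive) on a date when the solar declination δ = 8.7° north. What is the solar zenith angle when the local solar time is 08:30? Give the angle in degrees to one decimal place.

55.5°

Hour angle H = 15° × (8.5 − 12) = -52.50°.
With φ = -10.1°, δ = 8.7°, H = -52.50°: sin φ sin δ = -0.0265, cos φ cos δ cos H = 0.5924, so cos θ_z = 0.5659.
θ_z = arccos(0.5659) = 55.54°.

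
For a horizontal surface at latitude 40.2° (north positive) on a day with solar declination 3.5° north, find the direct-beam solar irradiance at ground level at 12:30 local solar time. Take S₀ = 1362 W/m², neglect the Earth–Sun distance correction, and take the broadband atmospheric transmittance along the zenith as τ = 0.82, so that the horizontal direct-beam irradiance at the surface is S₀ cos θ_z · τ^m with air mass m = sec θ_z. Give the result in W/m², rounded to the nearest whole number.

844 W/m²

Hour angle H = 15° × (12.5 − 12) = 7.50°.
With φ = 40.2°, δ = 3.5°, H = 7.50°: sin φ sin δ = 0.0394, cos φ cos δ cos H = 0.7558, so cos θ_z = 0.7952.
Air mass m = 1/cos θ_z = 1/0.7952 = 1.258; τ^m = 0.82^1.258 = 0.7791.
Surface direct beam = 1362 × 0.7952 × 0.7791 = 843.81 W/m².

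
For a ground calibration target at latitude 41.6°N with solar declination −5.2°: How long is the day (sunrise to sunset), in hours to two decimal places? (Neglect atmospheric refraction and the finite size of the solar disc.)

11.38 hours

−tan φ tan δ = −(0.8878)(-0.0910) = 0.0808; H_s = arccos(0.0808) = 85.37°.
Day length = 2 H_s / 15° h⁻¹ = 170.74° / 15 = 11.383 h.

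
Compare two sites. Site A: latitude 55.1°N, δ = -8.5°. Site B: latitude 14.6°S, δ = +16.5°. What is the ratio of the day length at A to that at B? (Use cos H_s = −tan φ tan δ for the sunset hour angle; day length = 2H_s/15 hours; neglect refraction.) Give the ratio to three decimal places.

0.907

A: H_s = arccos(−tan 55.1° · tan -8.5°) = 77.63°, so 2H_s/15 = 10.3507 h.
B: H_s = arccos(−tan -14.6° · tan 16.5°) = 85.57°, so 2H_s/15 = 11.4093 h.
Ratio A/B = 10.3507 / 11.4093 = 0.9072.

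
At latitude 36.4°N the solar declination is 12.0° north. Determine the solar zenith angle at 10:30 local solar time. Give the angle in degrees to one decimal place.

31.7°

Hour angle H = 15° × (10.5 − 12) = -22.50°.
cos θ_z = sin(36.4°) sin(12.0°) + cos(36.4°) cos(12.0°) cos(-22.50°) = 0.1234 + 0.7274 = 0.8508.
θ_z = arccos(0.8508) = 31.70°.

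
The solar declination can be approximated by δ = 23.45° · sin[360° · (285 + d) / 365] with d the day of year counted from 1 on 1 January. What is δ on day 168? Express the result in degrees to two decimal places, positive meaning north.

+23.41°

360 × (285 + 168) / 365 = 446.795°; sin(446.795°) = 0.9984.
δ = 23.45 × 0.9984 = 23.412° ≈ +23.41°.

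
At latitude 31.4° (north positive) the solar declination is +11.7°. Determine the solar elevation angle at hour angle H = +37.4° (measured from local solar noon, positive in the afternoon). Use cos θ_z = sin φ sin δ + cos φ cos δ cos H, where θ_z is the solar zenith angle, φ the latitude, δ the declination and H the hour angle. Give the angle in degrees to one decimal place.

50.3°

cos θ_z = sin(31.4°) sin(11.7°) + cos(31.4°) cos(11.7°) cos(37.40°) = 0.1057 + 0.6640 = 0.7697.
θ_z = arccos(0.7697) = 39.67°, so the elevation is 90° − 39.67° = 50.33°.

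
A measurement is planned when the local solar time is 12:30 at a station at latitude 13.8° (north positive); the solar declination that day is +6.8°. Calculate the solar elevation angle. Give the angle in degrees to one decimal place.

Hour angle H = 15° × (12.5 − 12) = 7.50°.
cos θ_z = sin(13.8°) sin(6.8°) + cos(13.8°) cos(6.8°) cos(7.50°) = 0.0282 + 0.9561 = 0.9843.
θ_z = arccos(0.9843) = 10.17°, so the elevation is 90° − 10.17° = 79.83°.

79.8°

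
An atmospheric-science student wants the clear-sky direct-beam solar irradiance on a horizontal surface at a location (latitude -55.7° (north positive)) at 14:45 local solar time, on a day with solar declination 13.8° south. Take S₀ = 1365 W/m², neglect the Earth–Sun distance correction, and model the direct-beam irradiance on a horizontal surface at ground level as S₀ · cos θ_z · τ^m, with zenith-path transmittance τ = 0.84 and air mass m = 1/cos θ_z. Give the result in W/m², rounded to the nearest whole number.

624 W/m²

Hour angle H = 15° × (14.75 − 12) = 41.25°.
cos θ_z = sin(-55.7°) sin(-13.8°) + cos(-55.7°) cos(-13.8°) cos(41.25°) = 0.1971 + 0.4115 = 0.6086.
Air mass m = 1/cos θ_z = 1/0.6086 = 1.643; τ^m = 0.84^1.643 = 0.7509.
Surface direct beam = 1365 × 0.6086 × 0.7509 = 623.80 W/m².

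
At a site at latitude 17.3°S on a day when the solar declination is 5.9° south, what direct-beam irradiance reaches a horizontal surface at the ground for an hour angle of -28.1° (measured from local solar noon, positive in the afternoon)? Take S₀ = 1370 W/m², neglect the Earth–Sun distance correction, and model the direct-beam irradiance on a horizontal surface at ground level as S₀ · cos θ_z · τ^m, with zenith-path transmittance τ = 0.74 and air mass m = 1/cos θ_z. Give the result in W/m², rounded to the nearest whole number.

841 W/m²

cos θ_z = sin(-17.3°) sin(-5.9°) + cos(-17.3°) cos(-5.9°) cos(-28.10°) = 0.0306 + 0.8378 = 0.8684.
Air mass m = 1/cos θ_z = 1/0.8684 = 1.152; τ^m = 0.74^1.152 = 0.7069.
Surface direct beam = 1370 × 0.8684 × 0.7069 = 841.00 W/m².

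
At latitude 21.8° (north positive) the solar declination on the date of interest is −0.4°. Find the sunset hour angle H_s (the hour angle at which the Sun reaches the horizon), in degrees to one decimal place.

cos H_s = −tan(21.8°) · tan(-0.4°) = 0.0028, so H_s = arccos(0.0028) = 89.84°.

89.8°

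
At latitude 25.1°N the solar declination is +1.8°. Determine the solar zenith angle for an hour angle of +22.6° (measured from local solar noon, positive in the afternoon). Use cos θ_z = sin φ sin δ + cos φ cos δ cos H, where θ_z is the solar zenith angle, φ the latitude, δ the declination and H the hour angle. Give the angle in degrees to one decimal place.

cos θ_z = sin(25.1°) sin(1.8°) + cos(25.1°) cos(1.8°) cos(22.60°) = 0.0133 + 0.8356 = 0.8489.
θ_z = arccos(0.8489) = 31.91°.

31.9°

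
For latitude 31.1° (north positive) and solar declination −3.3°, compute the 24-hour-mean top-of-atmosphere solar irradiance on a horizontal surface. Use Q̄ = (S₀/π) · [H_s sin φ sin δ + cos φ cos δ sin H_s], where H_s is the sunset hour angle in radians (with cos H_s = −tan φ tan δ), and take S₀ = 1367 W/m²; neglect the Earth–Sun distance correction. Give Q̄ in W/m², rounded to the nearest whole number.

cos H_s = −tan(31.1°) · tan(-3.3°) = 0.0348, so H_s = arccos(0.0348) = 88.01°. In radians, H_s = 1.5361.
H_s sin φ sin δ = 1.5361 × 0.5165 × -0.0576 = -0.0457.
cos φ cos δ sin H_s = 0.8563 × 0.9983 × 0.9994 = 0.8543.
Q̄ = (1367/π) × (-0.0457 + 0.8543) = 435.13 × 0.8086 = 351.85 W/m².

352 W/m²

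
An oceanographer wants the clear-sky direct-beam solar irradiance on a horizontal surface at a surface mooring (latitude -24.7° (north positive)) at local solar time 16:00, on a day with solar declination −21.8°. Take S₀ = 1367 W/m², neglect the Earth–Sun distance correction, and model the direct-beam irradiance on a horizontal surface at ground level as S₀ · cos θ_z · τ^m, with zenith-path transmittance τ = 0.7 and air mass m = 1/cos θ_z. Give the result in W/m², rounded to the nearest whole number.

Hour angle H = 15° × (16 − 12) = 60.00°.
cos θ_z = sin(-24.7°) sin(-21.8°) + cos(-24.7°) cos(-21.8°) cos(60.00°) = 0.1552 + 0.4218 = 0.5770.
Air mass m = 1/cos θ_z = 1/0.5770 = 1.733; τ^m = 0.7^1.733 = 0.5390.
Surface direct beam = 1367 × 0.5770 × 0.5390 = 425.14 W/m².

425 W/m²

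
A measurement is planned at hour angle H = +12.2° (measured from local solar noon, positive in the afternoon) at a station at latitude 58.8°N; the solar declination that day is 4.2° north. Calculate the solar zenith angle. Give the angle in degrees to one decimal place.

cos θ_z = sin(58.8°) sin(4.2°) + cos(58.8°) cos(4.2°) cos(12.20°) = 0.0626 + 0.5050 = 0.5676.
θ_z = arccos(0.5676) = 55.42°.

55.4°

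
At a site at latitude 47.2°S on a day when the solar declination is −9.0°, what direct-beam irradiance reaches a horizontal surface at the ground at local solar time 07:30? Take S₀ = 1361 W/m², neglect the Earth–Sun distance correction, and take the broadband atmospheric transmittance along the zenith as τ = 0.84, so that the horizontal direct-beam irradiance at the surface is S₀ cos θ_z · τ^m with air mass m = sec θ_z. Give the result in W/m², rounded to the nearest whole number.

316 W/m²

Hour angle H = 15° × (7.5 − 12) = -67.50°.
With φ = -47.2°, δ = -9.0°, H = -67.50°: sin φ sin δ = 0.1148, cos φ cos δ cos H = 0.2568, so cos θ_z = 0.3716.
Air mass m = 1/cos θ_z = 1/0.3716 = 2.691; τ^m = 0.84^2.691 = 0.6255.
Surface direct beam = 1361 × 0.3716 × 0.6255 = 316.35 W/m².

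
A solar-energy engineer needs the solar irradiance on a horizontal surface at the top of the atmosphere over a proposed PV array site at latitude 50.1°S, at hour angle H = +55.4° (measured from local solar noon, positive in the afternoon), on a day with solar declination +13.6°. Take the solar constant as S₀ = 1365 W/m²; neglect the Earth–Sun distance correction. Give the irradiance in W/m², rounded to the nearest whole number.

237 W/m²

cos θ_z = sin φ sin δ + cos φ cos δ cos H = (-0.7672)(0.2351) + (0.6414)(0.9720)(0.5678) = 0.1736.
Top-of-atmosphere irradiance = S₀ cos θ_z = 1365 × 0.1736 = 236.96 W/m².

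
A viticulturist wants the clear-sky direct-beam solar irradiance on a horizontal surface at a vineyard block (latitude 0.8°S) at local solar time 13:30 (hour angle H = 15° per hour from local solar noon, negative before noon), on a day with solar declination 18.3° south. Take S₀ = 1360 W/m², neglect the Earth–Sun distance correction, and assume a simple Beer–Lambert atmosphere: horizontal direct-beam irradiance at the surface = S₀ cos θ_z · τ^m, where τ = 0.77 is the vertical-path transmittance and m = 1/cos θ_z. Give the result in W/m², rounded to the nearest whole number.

Hour angle H = 15° × (13.5 − 12) = 22.50°.
cos θ_z = sin(-0.8°) sin(-18.3°) + cos(-0.8°) cos(-18.3°) cos(22.50°) = 0.0044 + 0.8771 = 0.8815.
Air mass m = 1/cos θ_z = 1/0.8815 = 1.134; τ^m = 0.77^1.134 = 0.7435.
Surface direct beam = 1360 × 0.8815 × 0.7435 = 891.34 W/m².

891 W/m²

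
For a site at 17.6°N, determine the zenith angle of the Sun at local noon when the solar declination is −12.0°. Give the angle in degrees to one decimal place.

At local solar noon the hour angle is zero, so the zenith angle is |φ − δ| = |17.6° − (-12.0°)| = 29.6°.

29.6°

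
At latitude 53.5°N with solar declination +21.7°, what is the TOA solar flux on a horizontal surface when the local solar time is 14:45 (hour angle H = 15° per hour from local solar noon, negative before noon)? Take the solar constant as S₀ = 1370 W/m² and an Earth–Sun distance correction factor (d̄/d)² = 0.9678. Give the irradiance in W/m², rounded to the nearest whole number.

945 W/m²

Hour angle H = 15° × (14.75 − 12) = 41.25°.
With φ = 53.5°, δ = 21.7°, H = 41.25°: sin φ sin δ = 0.2972, cos φ cos δ cos H = 0.4155, so cos θ_z = 0.7127.
Top-of-atmosphere irradiance = S₀ (d̄/d)² cos θ_z = 1370 × 0.9678 × 0.7127 = 944.96 W/m².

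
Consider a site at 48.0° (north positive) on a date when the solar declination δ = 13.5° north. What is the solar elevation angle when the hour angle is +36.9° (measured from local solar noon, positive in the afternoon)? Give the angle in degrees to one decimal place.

cos θ_z = sin φ sin δ + cos φ cos δ cos H = (0.7431)(0.2334) + (0.6691)(0.9724)(0.7997) = 0.6938.
θ_z = arccos(0.6938) = 46.07°, so the elevation is 90° − 46.07° = 43.93°.

43.9°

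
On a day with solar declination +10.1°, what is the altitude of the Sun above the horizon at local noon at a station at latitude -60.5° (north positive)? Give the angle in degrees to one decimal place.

19.4°

At local solar noon the hour angle is zero, so the elevation is 90° − |φ − δ| = 90° − |-60.5° − (10.1°)| = 90° − 70.6° = 19.4°.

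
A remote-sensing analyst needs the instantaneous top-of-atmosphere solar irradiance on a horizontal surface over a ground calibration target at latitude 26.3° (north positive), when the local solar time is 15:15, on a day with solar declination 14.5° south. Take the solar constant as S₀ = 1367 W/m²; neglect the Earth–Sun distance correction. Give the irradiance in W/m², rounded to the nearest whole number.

631 W/m²

Hour angle H = 15° × (15.25 − 12) = 48.75°.
With φ = 26.3°, δ = -14.5°, H = 48.75°: sin φ sin δ = -0.1109, cos φ cos δ cos H = 0.5723, so cos θ_z = 0.4614.
Top-of-atmosphere irradiance = S₀ cos θ_z = 1367 × 0.4614 = 630.73 W/m².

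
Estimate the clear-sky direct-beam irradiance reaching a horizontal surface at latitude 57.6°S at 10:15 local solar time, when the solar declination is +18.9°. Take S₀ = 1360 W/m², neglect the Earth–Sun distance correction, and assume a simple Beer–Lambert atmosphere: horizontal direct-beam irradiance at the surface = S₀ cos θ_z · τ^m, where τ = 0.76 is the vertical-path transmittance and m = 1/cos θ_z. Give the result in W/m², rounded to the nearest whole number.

Hour angle H = 15° × (10.25 − 12) = -26.25°.
With φ = -57.6°, δ = 18.9°, H = -26.25°: sin φ sin δ = -0.2735, cos φ cos δ cos H = 0.4547, so cos θ_z = 0.1812.
Air mass m = 1/cos θ_z = 1/0.1812 = 5.519; τ^m = 0.76^5.519 = 0.2199.
Surface direct beam = 1360 × 0.1812 × 0.2199 = 54.19 W/m².

54 W/m²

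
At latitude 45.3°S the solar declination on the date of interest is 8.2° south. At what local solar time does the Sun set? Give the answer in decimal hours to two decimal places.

The sunset hour angle satisfies cos H_s = −tan φ tan δ = -0.1456, giving H_s = 98.37°.
Sunset is at 12 + H_s/15 = 12 + 6.558 = 18.558 h local solar time.

18.56 h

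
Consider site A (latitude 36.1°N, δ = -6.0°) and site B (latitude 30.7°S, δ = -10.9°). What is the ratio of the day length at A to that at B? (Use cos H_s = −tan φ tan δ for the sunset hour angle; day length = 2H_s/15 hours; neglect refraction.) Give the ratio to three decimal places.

0.886

A: H_s = arccos(−tan 36.1° · tan -6.0°) = 85.60°, so 2H_s/15 = 11.4133 h.
B: H_s = arccos(−tan -30.7° · tan -10.9°) = 96.57°, so 2H_s/15 = 12.8760 h.
Ratio A/B = 11.4133 / 12.8760 = 0.8864.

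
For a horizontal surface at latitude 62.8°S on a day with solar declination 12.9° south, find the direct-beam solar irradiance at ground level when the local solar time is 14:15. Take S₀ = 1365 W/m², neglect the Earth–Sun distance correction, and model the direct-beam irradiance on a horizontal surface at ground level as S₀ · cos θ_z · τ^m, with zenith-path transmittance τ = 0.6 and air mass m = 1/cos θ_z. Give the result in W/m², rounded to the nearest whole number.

317 W/m²

Hour angle H = 15° × (14.25 − 12) = 33.75°.
cos θ_z = sin(-62.8°) sin(-12.9°) + cos(-62.8°) cos(-12.9°) cos(33.75°) = 0.1986 + 0.3705 = 0.5691.
Air mass m = 1/cos θ_z = 1/0.5691 = 1.757; τ^m = 0.6^1.757 = 0.4076.
Surface direct beam = 1365 × 0.5691 × 0.4076 = 316.63 W/m².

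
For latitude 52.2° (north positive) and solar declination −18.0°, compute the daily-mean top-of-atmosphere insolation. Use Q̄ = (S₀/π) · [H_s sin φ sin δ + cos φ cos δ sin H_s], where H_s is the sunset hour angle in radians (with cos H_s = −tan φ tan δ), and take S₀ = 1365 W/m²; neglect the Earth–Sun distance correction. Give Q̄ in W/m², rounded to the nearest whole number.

109 W/m²

The sunset hour angle satisfies cos H_s = −tan φ tan δ = 0.4189, giving H_s = 65.23°. In radians, H_s = 1.1385.
H_s sin φ sin δ = 1.1385 × 0.7902 × -0.3090 = -0.2780.
cos φ cos δ sin H_s = 0.6129 × 0.9511 × 0.9080 = 0.5293.
Q̄ = (1365/π) × (-0.2780 + 0.5293) = 434.49 × 0.2513 = 109.19 W/m².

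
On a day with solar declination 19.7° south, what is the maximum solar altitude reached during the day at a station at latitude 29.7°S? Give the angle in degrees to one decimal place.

80.0°

At local solar noon the hour angle is zero, so the elevation is 90° − |φ − δ| = 90° − |-29.7° − (-19.7°)| = 90° − 10.0° = 80.0°.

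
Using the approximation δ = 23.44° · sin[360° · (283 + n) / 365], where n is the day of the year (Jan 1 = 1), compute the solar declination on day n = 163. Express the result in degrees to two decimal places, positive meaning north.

+23.08°

360 × (283 + 163) / 365 = 439.890°; sin(439.890°) = 0.9845.
δ = 23.44 × 0.9845 = 23.077° ≈ +23.08°.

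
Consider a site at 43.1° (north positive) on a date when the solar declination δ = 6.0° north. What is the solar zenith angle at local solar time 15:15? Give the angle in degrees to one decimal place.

56.6°

Hour angle H = 15° × (15.25 − 12) = 48.75°.
cos θ_z = sin φ sin δ + cos φ cos δ cos H = (0.6833)(0.1045) + (0.7302)(0.9945)(0.6593) = 0.5502.
θ_z = arccos(0.5502) = 56.62°.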